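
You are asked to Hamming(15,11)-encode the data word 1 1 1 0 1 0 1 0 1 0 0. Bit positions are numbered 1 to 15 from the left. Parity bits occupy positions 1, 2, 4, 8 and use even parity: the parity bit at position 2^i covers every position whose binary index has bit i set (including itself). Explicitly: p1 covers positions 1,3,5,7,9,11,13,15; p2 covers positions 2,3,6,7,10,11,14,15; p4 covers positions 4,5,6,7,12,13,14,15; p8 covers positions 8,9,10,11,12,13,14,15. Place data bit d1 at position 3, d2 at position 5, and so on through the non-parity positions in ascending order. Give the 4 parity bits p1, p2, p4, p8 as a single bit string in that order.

Place data bits at non-power-of-two positions: b3=1, b5=1, b6=1, b7=0, b9=1, b10=0, b11=1, b12=0, b13=1, b14=0, b15=0.
p1 = XOR of data positions {3,5,7,9,11,13,15} = 1⊕1⊕0⊕1⊕1⊕1⊕0 = 1
p2 = XOR of data positions {3,6,7,10,11,14,15} = 1⊕1⊕0⊕0⊕1⊕0⊕0 = 1
p4 = XOR of data positions {5,6,7,12,13,14,15} = 1⊕1⊕0⊕0⊕1⊕0⊕0 = 1
p8 = XOR of data positions {9,10,11,12,13,14,15} = 1⊕0⊕1⊕0⊕1⊕0⊕0 = 1
Parity bits p1,p2,p4,p8 = 1111

1111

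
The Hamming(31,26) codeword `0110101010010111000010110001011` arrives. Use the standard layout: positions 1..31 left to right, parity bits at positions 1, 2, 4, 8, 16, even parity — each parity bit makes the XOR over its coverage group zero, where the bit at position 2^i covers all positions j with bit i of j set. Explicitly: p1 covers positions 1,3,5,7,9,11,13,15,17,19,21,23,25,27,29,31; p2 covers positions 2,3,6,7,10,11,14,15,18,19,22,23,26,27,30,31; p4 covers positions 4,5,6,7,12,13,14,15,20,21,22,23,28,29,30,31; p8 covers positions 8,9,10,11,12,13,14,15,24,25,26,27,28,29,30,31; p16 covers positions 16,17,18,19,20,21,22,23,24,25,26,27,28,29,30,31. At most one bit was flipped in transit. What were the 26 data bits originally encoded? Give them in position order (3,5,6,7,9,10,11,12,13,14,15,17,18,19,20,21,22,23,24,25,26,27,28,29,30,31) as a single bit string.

11011001011000010110001011

s1: b1⊕b3⊕b5⊕b7⊕b9⊕b11⊕b13⊕b15⊕b17⊕b19⊕b21⊕b23⊕b25⊕b27⊕b29⊕b31 = 0⊕1⊕1⊕1⊕1⊕0⊕0⊕1⊕0⊕0⊕1⊕1⊕0⊕0⊕0⊕1 = 0
s2: b2⊕b3⊕b6⊕b7⊕b10⊕b11⊕b14⊕b15⊕b18⊕b19⊕b22⊕b23⊕b26⊕b27⊕b30⊕b31 = 1⊕1⊕0⊕1⊕0⊕0⊕1⊕1⊕0⊕0⊕0⊕1⊕0⊕0⊕1⊕1 = 0
s4: b4⊕b5⊕b6⊕b7⊕b12⊕b13⊕b14⊕b15⊕b20⊕b21⊕b22⊕b23⊕b28⊕b29⊕b30⊕b31 = 0⊕1⊕0⊕1⊕1⊕0⊕1⊕1⊕0⊕1⊕0⊕1⊕1⊕0⊕1⊕1 = 0
s8: b8⊕b9⊕b10⊕b11⊕b12⊕b13⊕b14⊕b15⊕b24⊕b25⊕b26⊕b27⊕b28⊕b29⊕b30⊕b31 = 0⊕1⊕0⊕0⊕1⊕0⊕1⊕1⊕1⊕0⊕0⊕0⊕1⊕0⊕1⊕1 = 0
s16: b16⊕b17⊕b18⊕b19⊕b20⊕b21⊕b22⊕b23⊕b24⊕b25⊕b26⊕b27⊕b28⊕b29⊕b30⊕b31 = 1⊕0⊕0⊕0⊕0⊕1⊕0⊕1⊕1⊕0⊕0⊕0⊕1⊕0⊕1⊕1 = 1
Syndrome (s16...s1) = 10000 → position 16.
Flip bit 16: corrected codeword = 0110101010010110000010110001011
Data bits at positions 3,5,6,7,9,10,11,12,13,14,15,17,18,19,20,21,22,23,24,25,26,27,28,29,30,31: 11011001011000010110001011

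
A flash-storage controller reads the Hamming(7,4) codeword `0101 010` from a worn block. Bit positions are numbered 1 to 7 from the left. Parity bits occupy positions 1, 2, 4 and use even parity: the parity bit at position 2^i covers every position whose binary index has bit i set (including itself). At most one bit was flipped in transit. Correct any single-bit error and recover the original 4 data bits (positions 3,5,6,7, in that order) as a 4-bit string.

s1: b1⊕b3⊕b5⊕b7 = 0⊕0⊕0⊕0 = 0
s2: b2⊕b3⊕b6⊕b7 = 1⊕0⊕1⊕0 = 0
s4: b4⊕b5⊕b6⊕b7 = 1⊕0⊕1⊕0 = 0
Syndrome (s4...s1) = 000 → position 0 (no error).
No correction needed.
Data bits at positions 3,5,6,7: 0010

0010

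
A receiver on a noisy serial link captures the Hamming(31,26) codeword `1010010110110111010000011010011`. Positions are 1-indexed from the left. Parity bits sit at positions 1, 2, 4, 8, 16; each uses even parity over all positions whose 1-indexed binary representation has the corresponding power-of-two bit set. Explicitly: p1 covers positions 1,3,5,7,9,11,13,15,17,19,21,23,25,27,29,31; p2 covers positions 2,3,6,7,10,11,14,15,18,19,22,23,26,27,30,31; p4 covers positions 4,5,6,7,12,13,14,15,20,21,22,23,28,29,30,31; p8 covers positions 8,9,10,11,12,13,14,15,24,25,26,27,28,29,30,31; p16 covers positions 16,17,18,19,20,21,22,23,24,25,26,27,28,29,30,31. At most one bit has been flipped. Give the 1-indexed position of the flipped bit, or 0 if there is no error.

26

s1: b1⊕b3⊕b5⊕b7⊕b9⊕b11⊕b13⊕b15⊕b17⊕b19⊕b21⊕b23⊕b25⊕b27⊕b29⊕b31 = 1⊕1⊕0⊕0⊕1⊕1⊕0⊕1⊕0⊕0⊕0⊕0⊕1⊕1⊕0⊕1 = 0
s2: b2⊕b3⊕b6⊕b7⊕b10⊕b11⊕b14⊕b15⊕b18⊕b19⊕b22⊕b23⊕b26⊕b27⊕b30⊕b31 = 0⊕1⊕1⊕0⊕0⊕1⊕1⊕1⊕1⊕0⊕0⊕0⊕0⊕1⊕1⊕1 = 1
s4: b4⊕b5⊕b6⊕b7⊕b12⊕b13⊕b14⊕b15⊕b20⊕b21⊕b22⊕b23⊕b28⊕b29⊕b30⊕b31 = 0⊕0⊕1⊕0⊕1⊕0⊕1⊕1⊕0⊕0⊕0⊕0⊕0⊕0⊕1⊕1 = 0
s8: b8⊕b9⊕b10⊕b11⊕b12⊕b13⊕b14⊕b15⊕b24⊕b25⊕b26⊕b27⊕b28⊕b29⊕b30⊕b31 = 1⊕1⊕0⊕1⊕1⊕0⊕1⊕1⊕1⊕1⊕0⊕1⊕0⊕0⊕1⊕1 = 1
s16: b16⊕b17⊕b18⊕b19⊕b20⊕b21⊕b22⊕b23⊕b24⊕b25⊕b26⊕b27⊕b28⊕b29⊕b30⊕b31 = 1⊕0⊕1⊕0⊕0⊕0⊕0⊕0⊕1⊕1⊕0⊕1⊕0⊕0⊕1⊕1 = 1
Syndrome (s16...s1) = 11010 → position 26.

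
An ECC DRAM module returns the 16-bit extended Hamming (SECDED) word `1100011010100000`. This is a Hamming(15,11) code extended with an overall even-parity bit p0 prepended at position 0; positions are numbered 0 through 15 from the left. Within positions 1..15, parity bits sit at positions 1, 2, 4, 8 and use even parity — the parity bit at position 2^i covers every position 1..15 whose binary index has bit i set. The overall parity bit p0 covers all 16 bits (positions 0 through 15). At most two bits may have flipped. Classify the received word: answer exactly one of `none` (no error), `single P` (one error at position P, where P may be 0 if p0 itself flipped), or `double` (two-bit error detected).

none

s1: b1⊕b3⊕b5⊕b7⊕b9⊕b11⊕b13⊕b15 = 1⊕0⊕1⊕0⊕0⊕0⊕0⊕0 = 0
s2: b2⊕b3⊕b6⊕b7⊕b10⊕b11⊕b14⊕b15 = 0⊕0⊕1⊕0⊕1⊕0⊕0⊕0 = 0
s4: b4⊕b5⊕b6⊕b7⊕b12⊕b13⊕b14⊕b15 = 0⊕1⊕1⊕0⊕0⊕0⊕0⊕0 = 0
s8: b8⊕b9⊕b10⊕b11⊕b12⊕b13⊕b14⊕b15 = 1⊕0⊕1⊕0⊕0⊕0⊕0⊕0 = 0
Syndrome (s8...s1) = 0000 → position 0 (no error).
Overall parity (XOR of all 16 bits, including p0): 1⊕1⊕0⊕0⊕0⊕1⊕1⊕0⊕1⊕0⊕1⊕0⊕0⊕0⊕0⊕0 = 0
Overall=0, syndrome position=0 → no error.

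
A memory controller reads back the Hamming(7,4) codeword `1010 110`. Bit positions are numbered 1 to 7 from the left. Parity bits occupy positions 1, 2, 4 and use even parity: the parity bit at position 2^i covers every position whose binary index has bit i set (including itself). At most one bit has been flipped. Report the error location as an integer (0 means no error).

1

s1: b1⊕b3⊕b5⊕b7 = 1⊕1⊕1⊕0 = 1
s2: b2⊕b3⊕b6⊕b7 = 0⊕1⊕1⊕0 = 0
s4: b4⊕b5⊕b6⊕b7 = 0⊕1⊕1⊕0 = 0
Syndrome (s4...s1) = 001 → position 1.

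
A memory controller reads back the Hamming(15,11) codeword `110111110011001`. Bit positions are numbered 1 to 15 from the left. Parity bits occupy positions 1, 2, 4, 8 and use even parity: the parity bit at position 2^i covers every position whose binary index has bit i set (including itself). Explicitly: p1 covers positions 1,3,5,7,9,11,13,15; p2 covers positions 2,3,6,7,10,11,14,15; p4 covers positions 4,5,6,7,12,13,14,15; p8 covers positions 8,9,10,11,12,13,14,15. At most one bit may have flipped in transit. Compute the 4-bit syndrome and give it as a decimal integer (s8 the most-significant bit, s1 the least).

s1: b1⊕b3⊕b5⊕b7⊕b9⊕b11⊕b13⊕b15 = 1⊕0⊕1⊕1⊕0⊕1⊕0⊕1 = 1
s2: b2⊕b3⊕b6⊕b7⊕b10⊕b11⊕b14⊕b15 = 1⊕0⊕1⊕1⊕0⊕1⊕0⊕1 = 1
s4: b4⊕b5⊕b6⊕b7⊕b12⊕b13⊕b14⊕b15 = 1⊕1⊕1⊕1⊕1⊕0⊕0⊕1 = 0
s8: b8⊕b9⊕b10⊕b11⊕b12⊕b13⊕b14⊕b15 = 1⊕0⊕0⊕1⊕1⊕0⊕0⊕1 = 0
Syndrome (s8...s1) = 0011 → position 3.

3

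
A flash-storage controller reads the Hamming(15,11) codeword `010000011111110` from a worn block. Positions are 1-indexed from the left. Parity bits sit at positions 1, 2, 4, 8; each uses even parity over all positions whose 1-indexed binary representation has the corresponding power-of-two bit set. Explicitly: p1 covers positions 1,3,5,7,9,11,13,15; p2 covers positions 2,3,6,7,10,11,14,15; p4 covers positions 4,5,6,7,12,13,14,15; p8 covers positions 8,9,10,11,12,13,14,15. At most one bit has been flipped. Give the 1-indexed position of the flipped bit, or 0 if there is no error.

13

s1: b1⊕b3⊕b5⊕b7⊕b9⊕b11⊕b13⊕b15 = 0⊕0⊕0⊕0⊕1⊕1⊕1⊕0 = 1
s2: b2⊕b3⊕b6⊕b7⊕b10⊕b11⊕b14⊕b15 = 1⊕0⊕0⊕0⊕1⊕1⊕1⊕0 = 0
s4: b4⊕b5⊕b6⊕b7⊕b12⊕b13⊕b14⊕b15 = 0⊕0⊕0⊕0⊕1⊕1⊕1⊕0 = 1
s8: b8⊕b9⊕b10⊕b11⊕b12⊕b13⊕b14⊕b15 = 1⊕1⊕1⊕1⊕1⊕1⊕1⊕0 = 1
Syndrome (s8...s1) = 1101 → position 13.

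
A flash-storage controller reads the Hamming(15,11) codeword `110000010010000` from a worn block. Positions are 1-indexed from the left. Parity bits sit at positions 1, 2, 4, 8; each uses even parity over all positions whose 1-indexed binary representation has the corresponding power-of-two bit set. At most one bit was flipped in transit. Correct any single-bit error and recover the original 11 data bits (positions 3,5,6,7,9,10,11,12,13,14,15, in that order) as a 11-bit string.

s1: b1⊕b3⊕b5⊕b7⊕b9⊕b11⊕b13⊕b15 = 1⊕0⊕0⊕0⊕0⊕1⊕0⊕0 = 0
s2: b2⊕b3⊕b6⊕b7⊕b10⊕b11⊕b14⊕b15 = 1⊕0⊕0⊕0⊕0⊕1⊕0⊕0 = 0
s4: b4⊕b5⊕b6⊕b7⊕b12⊕b13⊕b14⊕b15 = 0⊕0⊕0⊕0⊕0⊕0⊕0⊕0 = 0
s8: b8⊕b9⊕b10⊕b11⊕b12⊕b13⊕b14⊕b15 = 1⊕0⊕0⊕1⊕0⊕0⊕0⊕0 = 0
Syndrome (s8...s1) = 0000 → position 0 (no error).
No correction needed.
Data bits at positions 3,5,6,7,9,10,11,12,13,14,15: 00000010000

00000010000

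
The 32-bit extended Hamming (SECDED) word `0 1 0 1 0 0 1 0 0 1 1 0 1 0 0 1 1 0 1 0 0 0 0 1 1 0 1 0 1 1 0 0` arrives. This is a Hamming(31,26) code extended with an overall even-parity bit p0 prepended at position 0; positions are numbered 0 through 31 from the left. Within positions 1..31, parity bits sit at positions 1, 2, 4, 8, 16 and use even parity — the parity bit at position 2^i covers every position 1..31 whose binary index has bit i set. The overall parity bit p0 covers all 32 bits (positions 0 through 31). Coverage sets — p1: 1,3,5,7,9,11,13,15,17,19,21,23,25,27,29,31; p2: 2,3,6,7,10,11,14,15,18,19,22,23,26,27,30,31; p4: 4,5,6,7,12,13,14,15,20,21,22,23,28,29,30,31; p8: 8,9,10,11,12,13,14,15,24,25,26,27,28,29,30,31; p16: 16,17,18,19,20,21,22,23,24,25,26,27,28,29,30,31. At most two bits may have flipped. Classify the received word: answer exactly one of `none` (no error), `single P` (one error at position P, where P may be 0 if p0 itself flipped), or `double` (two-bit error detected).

double

s1: b1⊕b3⊕b5⊕b7⊕b9⊕b11⊕b13⊕b15⊕b17⊕b19⊕b21⊕b23⊕b25⊕b27⊕b29⊕b31 = 1⊕1⊕0⊕0⊕1⊕0⊕0⊕1⊕0⊕0⊕0⊕1⊕0⊕0⊕1⊕0 = 0
s2: b2⊕b3⊕b6⊕b7⊕b10⊕b11⊕b14⊕b15⊕b18⊕b19⊕b22⊕b23⊕b26⊕b27⊕b30⊕b31 = 0⊕1⊕1⊕0⊕1⊕0⊕0⊕1⊕1⊕0⊕0⊕1⊕1⊕0⊕0⊕0 = 1
s4: b4⊕b5⊕b6⊕b7⊕b12⊕b13⊕b14⊕b15⊕b20⊕b21⊕b22⊕b23⊕b28⊕b29⊕b30⊕b31 = 0⊕0⊕1⊕0⊕1⊕0⊕0⊕1⊕0⊕0⊕0⊕1⊕1⊕1⊕0⊕0 = 0
s8: b8⊕b9⊕b10⊕b11⊕b12⊕b13⊕b14⊕b15⊕b24⊕b25⊕b26⊕b27⊕b28⊕b29⊕b30⊕b31 = 0⊕1⊕1⊕0⊕1⊕0⊕0⊕1⊕1⊕0⊕1⊕0⊕1⊕1⊕0⊕0 = 0
s16: b16⊕b17⊕b18⊕b19⊕b20⊕b21⊕b22⊕b23⊕b24⊕b25⊕b26⊕b27⊕b28⊕b29⊕b30⊕b31 = 1⊕0⊕1⊕0⊕0⊕0⊕0⊕1⊕1⊕0⊕1⊕0⊕1⊕1⊕0⊕0 = 1
Syndrome (s16...s1) = 10010 → position 18.
Overall parity (XOR of all 32 bits, including p0): 0⊕1⊕0⊕1⊕0⊕0⊕1⊕0⊕0⊕1⊕1⊕0⊕1⊕0⊕0⊕1⊕1⊕0⊕1⊕0⊕0⊕0⊕0⊕1⊕1⊕0⊕1⊕0⊕1⊕1⊕0⊕0 = 0
Overall=0, syndrome position=18 → double-bit error detected (uncorrectable).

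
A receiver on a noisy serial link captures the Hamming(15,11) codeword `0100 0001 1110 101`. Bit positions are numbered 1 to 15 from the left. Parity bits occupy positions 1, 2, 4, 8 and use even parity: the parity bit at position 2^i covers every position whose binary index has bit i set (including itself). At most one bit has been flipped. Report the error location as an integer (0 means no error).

0

s1: b1⊕b3⊕b5⊕b7⊕b9⊕b11⊕b13⊕b15 = 0⊕0⊕0⊕0⊕1⊕1⊕1⊕1 = 0
s2: b2⊕b3⊕b6⊕b7⊕b10⊕b11⊕b14⊕b15 = 1⊕0⊕0⊕0⊕1⊕1⊕0⊕1 = 0
s4: b4⊕b5⊕b6⊕b7⊕b12⊕b13⊕b14⊕b15 = 0⊕0⊕0⊕0⊕0⊕1⊕0⊕1 = 0
s8: b8⊕b9⊕b10⊕b11⊕b12⊕b13⊕b14⊕b15 = 1⊕1⊕1⊕1⊕0⊕1⊕0⊕1 = 0
Syndrome (s8...s1) = 0000 → position 0 (no error).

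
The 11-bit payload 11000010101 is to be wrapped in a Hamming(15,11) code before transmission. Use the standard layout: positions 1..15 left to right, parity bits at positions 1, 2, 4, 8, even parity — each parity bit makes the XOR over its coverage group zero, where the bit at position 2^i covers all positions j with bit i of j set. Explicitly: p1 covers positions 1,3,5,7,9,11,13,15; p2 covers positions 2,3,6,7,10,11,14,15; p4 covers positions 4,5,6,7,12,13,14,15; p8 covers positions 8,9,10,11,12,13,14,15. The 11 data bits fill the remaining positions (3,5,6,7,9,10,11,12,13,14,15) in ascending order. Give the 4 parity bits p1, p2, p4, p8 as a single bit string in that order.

1111

Place data bits at non-power-of-two positions: b3=1, b5=1, b6=0, b7=0, b9=0, b10=0, b11=1, b12=0, b13=1, b14=0, b15=1.
p1 = XOR of data positions {3,5,7,9,11,13,15} = 1⊕1⊕0⊕0⊕1⊕1⊕1 = 1
p2 = XOR of data positions {3,6,7,10,11,14,15} = 1⊕0⊕0⊕0⊕1⊕0⊕1 = 1
p4 = XOR of data positions {5,6,7,12,13,14,15} = 1⊕0⊕0⊕0⊕1⊕0⊕1 = 1
p8 = XOR of data positions {9,10,11,12,13,14,15} = 0⊕0⊕1⊕0⊕1⊕0⊕1 = 1
Parity bits p1,p2,p4,p8 = 1111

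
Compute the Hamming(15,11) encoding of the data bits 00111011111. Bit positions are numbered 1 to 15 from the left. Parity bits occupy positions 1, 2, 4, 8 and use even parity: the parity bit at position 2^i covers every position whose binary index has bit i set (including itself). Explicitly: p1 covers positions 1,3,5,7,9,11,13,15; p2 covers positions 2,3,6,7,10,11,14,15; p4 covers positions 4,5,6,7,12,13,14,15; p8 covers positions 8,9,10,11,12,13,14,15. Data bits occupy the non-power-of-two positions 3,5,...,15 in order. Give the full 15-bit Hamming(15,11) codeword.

110001101011111

Place data bits at non-power-of-two positions: b3=0, b5=0, b6=1, b7=1, b9=1, b10=0, b11=1, b12=1, b13=1, b14=1, b15=1.
p1 = XOR of data positions {3,5,7,9,11,13,15} = 0⊕0⊕1⊕1⊕1⊕1⊕1 = 1
p2 = XOR of data positions {3,6,7,10,11,14,15} = 0⊕1⊕1⊕0⊕1⊕1⊕1 = 1
p4 = XOR of data positions {5,6,7,12,13,14,15} = 0⊕1⊕1⊕1⊕1⊕1⊕1 = 0
p8 = XOR of data positions {9,10,11,12,13,14,15} = 1⊕0⊕1⊕1⊕1⊕1⊕1 = 0
Codeword b1..b15 = 110001101011111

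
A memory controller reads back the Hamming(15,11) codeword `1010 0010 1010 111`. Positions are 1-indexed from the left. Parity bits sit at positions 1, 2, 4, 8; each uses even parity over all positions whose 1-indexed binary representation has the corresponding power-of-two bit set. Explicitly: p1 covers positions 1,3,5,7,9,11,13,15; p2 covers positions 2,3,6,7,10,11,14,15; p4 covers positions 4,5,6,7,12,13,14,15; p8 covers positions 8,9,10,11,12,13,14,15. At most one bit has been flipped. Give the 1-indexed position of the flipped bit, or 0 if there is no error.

11

s1: b1⊕b3⊕b5⊕b7⊕b9⊕b11⊕b13⊕b15 = 1⊕1⊕0⊕1⊕1⊕1⊕1⊕1 = 1
s2: b2⊕b3⊕b6⊕b7⊕b10⊕b11⊕b14⊕b15 = 0⊕1⊕0⊕1⊕0⊕1⊕1⊕1 = 1
s4: b4⊕b5⊕b6⊕b7⊕b12⊕b13⊕b14⊕b15 = 0⊕0⊕0⊕1⊕0⊕1⊕1⊕1 = 0
s8: b8⊕b9⊕b10⊕b11⊕b12⊕b13⊕b14⊕b15 = 0⊕1⊕0⊕1⊕0⊕1⊕1⊕1 = 1
Syndrome (s8...s1) = 1011 → position 11.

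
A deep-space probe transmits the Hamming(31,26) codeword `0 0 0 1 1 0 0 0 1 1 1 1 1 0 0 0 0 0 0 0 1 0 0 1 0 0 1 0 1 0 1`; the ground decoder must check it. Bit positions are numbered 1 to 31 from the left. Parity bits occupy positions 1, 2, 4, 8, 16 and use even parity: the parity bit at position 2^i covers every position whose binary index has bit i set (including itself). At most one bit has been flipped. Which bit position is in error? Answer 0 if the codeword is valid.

s1: b1⊕b3⊕b5⊕b7⊕b9⊕b11⊕b13⊕b15⊕b17⊕b19⊕b21⊕b23⊕b25⊕b27⊕b29⊕b31 = 0⊕0⊕1⊕0⊕1⊕1⊕1⊕0⊕0⊕0⊕1⊕0⊕0⊕1⊕1⊕1 = 0
s2: b2⊕b3⊕b6⊕b7⊕b10⊕b11⊕b14⊕b15⊕b18⊕b19⊕b22⊕b23⊕b26⊕b27⊕b30⊕b31 = 0⊕0⊕0⊕0⊕1⊕1⊕0⊕0⊕0⊕0⊕0⊕0⊕0⊕1⊕0⊕1 = 0
s4: b4⊕b5⊕b6⊕b7⊕b12⊕b13⊕b14⊕b15⊕b20⊕b21⊕b22⊕b23⊕b28⊕b29⊕b30⊕b31 = 1⊕1⊕0⊕0⊕1⊕1⊕0⊕0⊕0⊕1⊕0⊕0⊕0⊕1⊕0⊕1 = 1
s8: b8⊕b9⊕b10⊕b11⊕b12⊕b13⊕b14⊕b15⊕b24⊕b25⊕b26⊕b27⊕b28⊕b29⊕b30⊕b31 = 0⊕1⊕1⊕1⊕1⊕1⊕0⊕0⊕1⊕0⊕0⊕1⊕0⊕1⊕0⊕1 = 1
s16: b16⊕b17⊕b18⊕b19⊕b20⊕b21⊕b22⊕b23⊕b24⊕b25⊕b26⊕b27⊕b28⊕b29⊕b30⊕b31 = 0⊕0⊕0⊕0⊕0⊕1⊕0⊕0⊕1⊕0⊕0⊕1⊕0⊕1⊕0⊕1 = 1
Syndrome (s16...s1) = 11100 → position 28.

28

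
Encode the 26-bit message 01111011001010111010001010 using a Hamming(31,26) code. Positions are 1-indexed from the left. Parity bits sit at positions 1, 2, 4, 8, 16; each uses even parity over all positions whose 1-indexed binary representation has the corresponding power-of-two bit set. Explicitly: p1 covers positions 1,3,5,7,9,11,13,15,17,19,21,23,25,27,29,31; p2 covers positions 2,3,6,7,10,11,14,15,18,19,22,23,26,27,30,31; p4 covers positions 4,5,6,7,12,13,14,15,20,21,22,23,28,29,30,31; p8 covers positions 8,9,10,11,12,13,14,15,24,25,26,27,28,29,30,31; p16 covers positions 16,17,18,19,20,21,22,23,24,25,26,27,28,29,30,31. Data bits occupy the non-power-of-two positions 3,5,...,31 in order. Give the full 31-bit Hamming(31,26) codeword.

Place data bits at non-power-of-two positions: b3=0, b5=1, b6=1, b7=1, b9=1, b10=0, b11=1, b12=1, b13=0, b14=0, b15=1, b17=0, b18=1, b19=0, b20=1, b21=1, b22=1, b23=0, b24=1, b25=0, b26=0, b27=0, b28=1, b29=0, b30=1, b31=0.
p1 = XOR of data positions {3,5,7,9,11,13,15,17,19,21,23,25,27,29,31} = 0⊕1⊕1⊕1⊕1⊕0⊕1⊕0⊕0⊕1⊕0⊕0⊕0⊕0⊕0 = 0
p2 = XOR of data positions {3,6,7,10,11,14,15,18,19,22,23,26,27,30,31} = 0⊕1⊕1⊕0⊕1⊕0⊕1⊕1⊕0⊕1⊕0⊕0⊕0⊕1⊕0 = 1
p4 = XOR of data positions {5,6,7,12,13,14,15,20,21,22,23,28,29,30,31} = 1⊕1⊕1⊕1⊕0⊕0⊕1⊕1⊕1⊕1⊕0⊕1⊕0⊕1⊕0 = 0
p8 = XOR of data positions {9,10,11,12,13,14,15,24,25,26,27,28,29,30,31} = 1⊕0⊕1⊕1⊕0⊕0⊕1⊕1⊕0⊕0⊕0⊕1⊕0⊕1⊕0 = 1
p16 = XOR of data positions {17,18,19,20,21,22,23,24,25,26,27,28,29,30,31} = 0⊕1⊕0⊕1⊕1⊕1⊕0⊕1⊕0⊕0⊕0⊕1⊕0⊕1⊕0 = 1
Codeword b1..b31 = 0100111110110011010111010001010

0100111110110011010111010001010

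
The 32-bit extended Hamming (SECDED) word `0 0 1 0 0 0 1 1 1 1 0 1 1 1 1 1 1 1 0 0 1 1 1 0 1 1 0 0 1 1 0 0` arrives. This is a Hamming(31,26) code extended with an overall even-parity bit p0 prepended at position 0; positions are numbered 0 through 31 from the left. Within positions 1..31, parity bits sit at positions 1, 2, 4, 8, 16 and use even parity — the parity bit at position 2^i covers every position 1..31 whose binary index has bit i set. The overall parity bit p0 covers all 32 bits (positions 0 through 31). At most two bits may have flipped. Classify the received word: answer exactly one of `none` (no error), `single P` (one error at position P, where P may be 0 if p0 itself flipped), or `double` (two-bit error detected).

s1: b1⊕b3⊕b5⊕b7⊕b9⊕b11⊕b13⊕b15⊕b17⊕b19⊕b21⊕b23⊕b25⊕b27⊕b29⊕b31 = 0⊕0⊕0⊕1⊕1⊕1⊕1⊕1⊕1⊕0⊕1⊕0⊕1⊕0⊕1⊕0 = 1
s2: b2⊕b3⊕b6⊕b7⊕b10⊕b11⊕b14⊕b15⊕b18⊕b19⊕b22⊕b23⊕b26⊕b27⊕b30⊕b31 = 1⊕0⊕1⊕1⊕0⊕1⊕1⊕1⊕0⊕0⊕1⊕0⊕0⊕0⊕0⊕0 = 1
s4: b4⊕b5⊕b6⊕b7⊕b12⊕b13⊕b14⊕b15⊕b20⊕b21⊕b22⊕b23⊕b28⊕b29⊕b30⊕b31 = 0⊕0⊕1⊕1⊕1⊕1⊕1⊕1⊕1⊕1⊕1⊕0⊕1⊕1⊕0⊕0 = 1
s8: b8⊕b9⊕b10⊕b11⊕b12⊕b13⊕b14⊕b15⊕b24⊕b25⊕b26⊕b27⊕b28⊕b29⊕b30⊕b31 = 1⊕1⊕0⊕1⊕1⊕1⊕1⊕1⊕1⊕1⊕0⊕0⊕1⊕1⊕0⊕0 = 1
s16: b16⊕b17⊕b18⊕b19⊕b20⊕b21⊕b22⊕b23⊕b24⊕b25⊕b26⊕b27⊕b28⊕b29⊕b30⊕b31 = 1⊕1⊕0⊕0⊕1⊕1⊕1⊕0⊕1⊕1⊕0⊕0⊕1⊕1⊕0⊕0 = 1
Syndrome (s16...s1) = 11111 → position 31.
Overall parity (XOR of all 32 bits, including p0): 0⊕0⊕1⊕0⊕0⊕0⊕1⊕1⊕1⊕1⊕0⊕1⊕1⊕1⊕1⊕1⊕1⊕1⊕0⊕0⊕1⊕1⊕1⊕0⊕1⊕1⊕0⊕0⊕1⊕1⊕0⊕0 = 1
Overall=1, syndrome position=31 → single-bit error at position 31.

single 31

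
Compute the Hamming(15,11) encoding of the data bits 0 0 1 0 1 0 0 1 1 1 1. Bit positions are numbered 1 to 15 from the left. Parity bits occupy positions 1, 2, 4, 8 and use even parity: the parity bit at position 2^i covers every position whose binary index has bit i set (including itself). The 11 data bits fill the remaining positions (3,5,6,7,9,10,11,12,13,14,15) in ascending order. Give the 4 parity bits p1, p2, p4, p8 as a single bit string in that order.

Place data bits at non-power-of-two positions: b3=0, b5=0, b6=1, b7=0, b9=1, b10=0, b11=0, b12=1, b13=1, b14=1, b15=1.
p1 = XOR of data positions {3,5,7,9,11,13,15} = 0⊕0⊕0⊕1⊕0⊕1⊕1 = 1
p2 = XOR of data positions {3,6,7,10,11,14,15} = 0⊕1⊕0⊕0⊕0⊕1⊕1 = 1
p4 = XOR of data positions {5,6,7,12,13,14,15} = 0⊕1⊕0⊕1⊕1⊕1⊕1 = 1
p8 = XOR of data positions {9,10,11,12,13,14,15} = 1⊕0⊕0⊕1⊕1⊕1⊕1 = 1
Parity bits p1,p2,p4,p8 = 1111

1111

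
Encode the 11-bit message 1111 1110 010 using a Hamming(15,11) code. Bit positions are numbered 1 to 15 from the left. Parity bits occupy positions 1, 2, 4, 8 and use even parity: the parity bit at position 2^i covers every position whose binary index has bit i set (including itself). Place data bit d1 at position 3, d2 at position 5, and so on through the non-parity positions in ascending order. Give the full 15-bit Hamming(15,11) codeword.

101011101110010

Place data bits at non-power-of-two positions: b3=1, b5=1, b6=1, b7=1, b9=1, b10=1, b11=1, b12=0, b13=0, b14=1, b15=0.
p1 = XOR of data positions {3,5,7,9,11,13,15} = 1⊕1⊕1⊕1⊕1⊕0⊕0 = 1
p2 = XOR of data positions {3,6,7,10,11,14,15} = 1⊕1⊕1⊕1⊕1⊕1⊕0 = 0
p4 = XOR of data positions {5,6,7,12,13,14,15} = 1⊕1⊕1⊕0⊕0⊕1⊕0 = 0
p8 = XOR of data positions {9,10,11,12,13,14,15} = 1⊕1⊕1⊕0⊕0⊕1⊕0 = 0
Codeword b1..b15 = 101011101110010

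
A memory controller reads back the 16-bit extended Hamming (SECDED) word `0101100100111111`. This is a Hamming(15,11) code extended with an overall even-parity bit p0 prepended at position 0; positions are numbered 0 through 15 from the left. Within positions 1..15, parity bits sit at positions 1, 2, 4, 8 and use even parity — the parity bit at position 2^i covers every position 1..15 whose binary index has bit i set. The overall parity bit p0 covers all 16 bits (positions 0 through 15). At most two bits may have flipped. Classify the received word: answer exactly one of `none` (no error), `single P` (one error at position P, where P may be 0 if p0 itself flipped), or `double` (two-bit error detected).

none

s1: b1⊕b3⊕b5⊕b7⊕b9⊕b11⊕b13⊕b15 = 1⊕1⊕0⊕1⊕0⊕1⊕1⊕1 = 0
s2: b2⊕b3⊕b6⊕b7⊕b10⊕b11⊕b14⊕b15 = 0⊕1⊕0⊕1⊕1⊕1⊕1⊕1 = 0
s4: b4⊕b5⊕b6⊕b7⊕b12⊕b13⊕b14⊕b15 = 1⊕0⊕0⊕1⊕1⊕1⊕1⊕1 = 0
s8: b8⊕b9⊕b10⊕b11⊕b12⊕b13⊕b14⊕b15 = 0⊕0⊕1⊕1⊕1⊕1⊕1⊕1 = 0
Syndrome (s8...s1) = 0000 → position 0 (no error).
Overall parity (XOR of all 16 bits, including p0): 0⊕1⊕0⊕1⊕1⊕0⊕0⊕1⊕0⊕0⊕1⊕1⊕1⊕1⊕1⊕1 = 0
Overall=0, syndrome position=0 → no error.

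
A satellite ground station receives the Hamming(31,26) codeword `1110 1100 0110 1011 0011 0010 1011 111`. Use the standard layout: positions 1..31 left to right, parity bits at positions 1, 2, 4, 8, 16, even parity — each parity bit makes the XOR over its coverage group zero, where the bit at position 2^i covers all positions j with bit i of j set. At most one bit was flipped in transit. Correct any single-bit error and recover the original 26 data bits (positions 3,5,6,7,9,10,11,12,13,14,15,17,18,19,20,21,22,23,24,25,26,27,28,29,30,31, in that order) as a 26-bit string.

11100110101001100101011111

s1: b1⊕b3⊕b5⊕b7⊕b9⊕b11⊕b13⊕b15⊕b17⊕b19⊕b21⊕b23⊕b25⊕b27⊕b29⊕b31 = 1⊕1⊕1⊕0⊕0⊕1⊕1⊕1⊕0⊕1⊕0⊕1⊕1⊕1⊕1⊕1 = 0
s2: b2⊕b3⊕b6⊕b7⊕b10⊕b11⊕b14⊕b15⊕b18⊕b19⊕b22⊕b23⊕b26⊕b27⊕b30⊕b31 = 1⊕1⊕1⊕0⊕1⊕1⊕0⊕1⊕0⊕1⊕0⊕1⊕0⊕1⊕1⊕1 = 1
s4: b4⊕b5⊕b6⊕b7⊕b12⊕b13⊕b14⊕b15⊕b20⊕b21⊕b22⊕b23⊕b28⊕b29⊕b30⊕b31 = 0⊕1⊕1⊕0⊕0⊕1⊕0⊕1⊕1⊕0⊕0⊕1⊕1⊕1⊕1⊕1 = 0
s8: b8⊕b9⊕b10⊕b11⊕b12⊕b13⊕b14⊕b15⊕b24⊕b25⊕b26⊕b27⊕b28⊕b29⊕b30⊕b31 = 0⊕0⊕1⊕1⊕0⊕1⊕0⊕1⊕0⊕1⊕0⊕1⊕1⊕1⊕1⊕1 = 0
s16: b16⊕b17⊕b18⊕b19⊕b20⊕b21⊕b22⊕b23⊕b24⊕b25⊕b26⊕b27⊕b28⊕b29⊕b30⊕b31 = 1⊕0⊕0⊕1⊕1⊕0⊕0⊕1⊕0⊕1⊕0⊕1⊕1⊕1⊕1⊕1 = 0
Syndrome (s16...s1) = 00010 → position 2.
Flip bit 2: corrected codeword = 1010110001101011001100101011111
Data bits at positions 3,5,6,7,9,10,11,12,13,14,15,17,18,19,20,21,22,23,24,25,26,27,28,29,30,31: 11100110101001100101011111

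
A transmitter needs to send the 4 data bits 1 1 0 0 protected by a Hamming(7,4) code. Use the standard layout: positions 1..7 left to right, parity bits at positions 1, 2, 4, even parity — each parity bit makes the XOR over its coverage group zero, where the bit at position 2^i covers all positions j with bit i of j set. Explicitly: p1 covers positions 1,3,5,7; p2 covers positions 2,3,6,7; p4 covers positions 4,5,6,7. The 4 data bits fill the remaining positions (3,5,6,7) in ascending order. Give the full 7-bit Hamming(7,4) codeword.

Place data bits at non-power-of-two positions: b3=1, b5=1, b6=0, b7=0.
p1 = XOR of data positions {3,5,7} = 1⊕1⊕0 = 0
p2 = XOR of data positions {3,6,7} = 1⊕0⊕0 = 1
p4 = XOR of data positions {5,6,7} = 1⊕0⊕0 = 1
Codeword b1..b7 = 0111100

0111100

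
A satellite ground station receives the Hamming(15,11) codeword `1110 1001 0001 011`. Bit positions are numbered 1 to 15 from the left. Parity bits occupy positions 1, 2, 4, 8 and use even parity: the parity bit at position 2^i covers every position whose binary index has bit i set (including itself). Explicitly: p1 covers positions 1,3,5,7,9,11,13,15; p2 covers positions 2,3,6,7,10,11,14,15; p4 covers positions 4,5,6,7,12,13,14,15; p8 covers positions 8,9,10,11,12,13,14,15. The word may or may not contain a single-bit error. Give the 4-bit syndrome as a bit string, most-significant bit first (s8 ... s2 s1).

0000

s1: b1⊕b3⊕b5⊕b7⊕b9⊕b11⊕b13⊕b15 = 1⊕1⊕1⊕0⊕0⊕0⊕0⊕1 = 0
s2: b2⊕b3⊕b6⊕b7⊕b10⊕b11⊕b14⊕b15 = 1⊕1⊕0⊕0⊕0⊕0⊕1⊕1 = 0
s4: b4⊕b5⊕b6⊕b7⊕b12⊕b13⊕b14⊕b15 = 0⊕1⊕0⊕0⊕1⊕0⊕1⊕1 = 0
s8: b8⊕b9⊕b10⊕b11⊕b12⊕b13⊕b14⊕b15 = 1⊕0⊕0⊕0⊕1⊕0⊕1⊕1 = 0
Syndrome (s8...s1) = 0000 → position 0 (no error).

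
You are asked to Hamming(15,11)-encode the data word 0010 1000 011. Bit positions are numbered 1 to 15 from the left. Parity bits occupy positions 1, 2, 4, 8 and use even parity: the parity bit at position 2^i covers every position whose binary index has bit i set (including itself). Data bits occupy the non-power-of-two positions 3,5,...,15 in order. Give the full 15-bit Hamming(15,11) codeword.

010101011000011

Place data bits at non-power-of-two positions: b3=0, b5=0, b6=1, b7=0, b9=1, b10=0, b11=0, b12=0, b13=0, b14=1, b15=1.
p1 = XOR of data positions {3,5,7,9,11,13,15} = 0⊕0⊕0⊕1⊕0⊕0⊕1 = 0
p2 = XOR of data positions {3,6,7,10,11,14,15} = 0⊕1⊕0⊕0⊕0⊕1⊕1 = 1
p4 = XOR of data positions {5,6,7,12,13,14,15} = 0⊕1⊕0⊕0⊕0⊕1⊕1 = 1
p8 = XOR of data positions {9,10,11,12,13,14,15} = 1⊕0⊕0⊕0⊕0⊕1⊕1 = 1
Codeword b1..b15 = 010101011000011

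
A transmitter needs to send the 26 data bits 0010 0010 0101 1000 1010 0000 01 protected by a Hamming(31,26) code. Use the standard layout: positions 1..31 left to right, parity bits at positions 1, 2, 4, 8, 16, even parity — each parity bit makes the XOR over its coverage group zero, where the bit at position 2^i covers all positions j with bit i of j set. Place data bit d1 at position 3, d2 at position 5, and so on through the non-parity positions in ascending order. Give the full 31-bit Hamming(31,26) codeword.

Place data bits at non-power-of-two positions: b3=0, b5=0, b6=1, b7=0, b9=0, b10=0, b11=1, b12=0, b13=0, b14=1, b15=0, b17=1, b18=1, b19=0, b20=0, b21=0, b22=1, b23=0, b24=1, b25=0, b26=0, b27=0, b28=0, b29=0, b30=0, b31=1.
p1 = XOR of data positions {3,5,7,9,11,13,15,17,19,21,23,25,27,29,31} = 0⊕0⊕0⊕0⊕1⊕0⊕0⊕1⊕0⊕0⊕0⊕0⊕0⊕0⊕1 = 1
p2 = XOR of data positions {3,6,7,10,11,14,15,18,19,22,23,26,27,30,31} = 0⊕1⊕0⊕0⊕1⊕1⊕0⊕1⊕0⊕1⊕0⊕0⊕0⊕0⊕1 = 0
p4 = XOR of data positions {5,6,7,12,13,14,15,20,21,22,23,28,29,30,31} = 0⊕1⊕0⊕0⊕0⊕1⊕0⊕0⊕0⊕1⊕0⊕0⊕0⊕0⊕1 = 0
p8 = XOR of data positions {9,10,11,12,13,14,15,24,25,26,27,28,29,30,31} = 0⊕0⊕1⊕0⊕0⊕1⊕0⊕1⊕0⊕0⊕0⊕0⊕0⊕0⊕1 = 0
p16 = XOR of data positions {17,18,19,20,21,22,23,24,25,26,27,28,29,30,31} = 1⊕1⊕0⊕0⊕0⊕1⊕0⊕1⊕0⊕0⊕0⊕0⊕0⊕0⊕1 = 1
Codeword b1..b31 = 1000010000100101110001010000001

1000010000100101110001010000001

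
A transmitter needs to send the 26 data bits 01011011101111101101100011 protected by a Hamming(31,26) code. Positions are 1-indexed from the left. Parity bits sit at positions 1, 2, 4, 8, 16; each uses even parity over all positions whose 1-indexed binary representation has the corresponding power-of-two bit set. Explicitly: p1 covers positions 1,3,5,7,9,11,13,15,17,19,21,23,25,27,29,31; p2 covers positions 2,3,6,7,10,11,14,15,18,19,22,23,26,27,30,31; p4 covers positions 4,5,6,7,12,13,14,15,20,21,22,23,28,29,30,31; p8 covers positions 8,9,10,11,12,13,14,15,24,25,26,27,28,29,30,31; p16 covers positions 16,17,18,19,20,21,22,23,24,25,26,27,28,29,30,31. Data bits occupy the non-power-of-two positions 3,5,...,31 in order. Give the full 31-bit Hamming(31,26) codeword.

1000101110111010111101101100011

Place data bits at non-power-of-two positions: b3=0, b5=1, b6=0, b7=1, b9=1, b10=0, b11=1, b12=1, b13=1, b14=0, b15=1, b17=1, b18=1, b19=1, b20=1, b21=0, b22=1, b23=1, b24=0, b25=1, b26=1, b27=0, b28=0, b29=0, b30=1, b31=1.
p1 = XOR of data positions {3,5,7,9,11,13,15,17,19,21,23,25,27,29,31} = 0⊕1⊕1⊕1⊕1⊕1⊕1⊕1⊕1⊕0⊕1⊕1⊕0⊕0⊕1 = 1
p2 = XOR of data positions {3,6,7,10,11,14,15,18,19,22,23,26,27,30,31} = 0⊕0⊕1⊕0⊕1⊕0⊕1⊕1⊕1⊕1⊕1⊕1⊕0⊕1⊕1 = 0
p4 = XOR of data positions {5,6,7,12,13,14,15,20,21,22,23,28,29,30,31} = 1⊕0⊕1⊕1⊕1⊕0⊕1⊕1⊕0⊕1⊕1⊕0⊕0⊕1⊕1 = 0
p8 = XOR of data positions {9,10,11,12,13,14,15,24,25,26,27,28,29,30,31} = 1⊕0⊕1⊕1⊕1⊕0⊕1⊕0⊕1⊕1⊕0⊕0⊕0⊕1⊕1 = 1
p16 = XOR of data positions {17,18,19,20,21,22,23,24,25,26,27,28,29,30,31} = 1⊕1⊕1⊕1⊕0⊕1⊕1⊕0⊕1⊕1⊕0⊕0⊕0⊕1⊕1 = 0
Codeword b1..b31 = 1000101110111010111101101100011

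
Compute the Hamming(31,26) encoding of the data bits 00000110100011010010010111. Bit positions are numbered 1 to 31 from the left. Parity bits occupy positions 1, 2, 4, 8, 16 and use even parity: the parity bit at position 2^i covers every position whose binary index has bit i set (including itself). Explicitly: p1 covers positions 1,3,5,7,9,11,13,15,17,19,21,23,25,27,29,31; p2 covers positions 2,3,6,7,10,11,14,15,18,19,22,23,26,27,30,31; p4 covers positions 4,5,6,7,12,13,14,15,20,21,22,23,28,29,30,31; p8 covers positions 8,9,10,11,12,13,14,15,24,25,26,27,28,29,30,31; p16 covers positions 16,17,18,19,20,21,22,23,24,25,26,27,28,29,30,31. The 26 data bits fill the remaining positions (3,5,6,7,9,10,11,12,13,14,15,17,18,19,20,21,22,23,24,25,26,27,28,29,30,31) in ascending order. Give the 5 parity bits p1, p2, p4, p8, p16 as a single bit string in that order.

Place data bits at non-power-of-two positions: b3=0, b5=0, b6=0, b7=0, b9=0, b10=1, b11=1, b12=0, b13=1, b14=0, b15=0, b17=0, b18=1, b19=1, b20=0, b21=1, b22=0, b23=0, b24=1, b25=0, b26=0, b27=1, b28=0, b29=1, b30=1, b31=1.
p1 = XOR of data positions {3,5,7,9,11,13,15,17,19,21,23,25,27,29,31} = 0⊕0⊕0⊕0⊕1⊕1⊕0⊕0⊕1⊕1⊕0⊕0⊕1⊕1⊕1 = 1
p2 = XOR of data positions {3,6,7,10,11,14,15,18,19,22,23,26,27,30,31} = 0⊕0⊕0⊕1⊕1⊕0⊕0⊕1⊕1⊕0⊕0⊕0⊕1⊕1⊕1 = 1
p4 = XOR of data positions {5,6,7,12,13,14,15,20,21,22,23,28,29,30,31} = 0⊕0⊕0⊕0⊕1⊕0⊕0⊕0⊕1⊕0⊕0⊕0⊕1⊕1⊕1 = 1
p8 = XOR of data positions {9,10,11,12,13,14,15,24,25,26,27,28,29,30,31} = 0⊕1⊕1⊕0⊕1⊕0⊕0⊕1⊕0⊕0⊕1⊕0⊕1⊕1⊕1 = 0
p16 = XOR of data positions {17,18,19,20,21,22,23,24,25,26,27,28,29,30,31} = 0⊕1⊕1⊕0⊕1⊕0⊕0⊕1⊕0⊕0⊕1⊕0⊕1⊕1⊕1 = 0
Parity bits p1,p2,p4,p8,p16 = 11100

11100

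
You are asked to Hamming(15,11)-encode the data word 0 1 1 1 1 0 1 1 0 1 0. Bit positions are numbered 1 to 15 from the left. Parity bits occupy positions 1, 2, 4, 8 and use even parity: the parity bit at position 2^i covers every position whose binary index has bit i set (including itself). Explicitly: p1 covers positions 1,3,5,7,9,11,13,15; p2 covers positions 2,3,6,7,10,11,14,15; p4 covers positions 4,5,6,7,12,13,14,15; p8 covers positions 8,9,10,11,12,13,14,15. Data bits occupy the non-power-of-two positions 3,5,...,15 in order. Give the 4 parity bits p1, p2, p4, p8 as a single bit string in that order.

Place data bits at non-power-of-two positions: b3=0, b5=1, b6=1, b7=1, b9=1, b10=0, b11=1, b12=1, b13=0, b14=1, b15=0.
p1 = XOR of data positions {3,5,7,9,11,13,15} = 0⊕1⊕1⊕1⊕1⊕0⊕0 = 0
p2 = XOR of data positions {3,6,7,10,11,14,15} = 0⊕1⊕1⊕0⊕1⊕1⊕0 = 0
p4 = XOR of data positions {5,6,7,12,13,14,15} = 1⊕1⊕1⊕1⊕0⊕1⊕0 = 1
p8 = XOR of data positions {9,10,11,12,13,14,15} = 1⊕0⊕1⊕1⊕0⊕1⊕0 = 0
Parity bits p1,p2,p4,p8 = 0010

0010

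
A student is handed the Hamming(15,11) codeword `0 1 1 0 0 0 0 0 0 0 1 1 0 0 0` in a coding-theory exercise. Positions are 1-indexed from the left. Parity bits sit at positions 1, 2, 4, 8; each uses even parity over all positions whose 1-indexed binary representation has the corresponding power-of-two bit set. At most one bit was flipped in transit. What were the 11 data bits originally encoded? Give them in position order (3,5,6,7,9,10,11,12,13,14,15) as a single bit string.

s1: b1⊕b3⊕b5⊕b7⊕b9⊕b11⊕b13⊕b15 = 0⊕1⊕0⊕0⊕0⊕1⊕0⊕0 = 0
s2: b2⊕b3⊕b6⊕b7⊕b10⊕b11⊕b14⊕b15 = 1⊕1⊕0⊕0⊕0⊕1⊕0⊕0 = 1
s4: b4⊕b5⊕b6⊕b7⊕b12⊕b13⊕b14⊕b15 = 0⊕0⊕0⊕0⊕1⊕0⊕0⊕0 = 1
s8: b8⊕b9⊕b10⊕b11⊕b12⊕b13⊕b14⊕b15 = 0⊕0⊕0⊕1⊕1⊕0⊕0⊕0 = 0
Syndrome (s8...s1) = 0110 → position 6.
Flip bit 6: corrected codeword = 011001000011000
Data bits at positions 3,5,6,7,9,10,11,12,13,14,15: 10100011000

10100011000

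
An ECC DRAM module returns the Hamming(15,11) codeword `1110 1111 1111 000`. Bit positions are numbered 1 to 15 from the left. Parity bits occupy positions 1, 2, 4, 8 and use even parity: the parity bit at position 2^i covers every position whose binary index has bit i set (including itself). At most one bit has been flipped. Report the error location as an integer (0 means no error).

s1: b1⊕b3⊕b5⊕b7⊕b9⊕b11⊕b13⊕b15 = 1⊕1⊕1⊕1⊕1⊕1⊕0⊕0 = 0
s2: b2⊕b3⊕b6⊕b7⊕b10⊕b11⊕b14⊕b15 = 1⊕1⊕1⊕1⊕1⊕1⊕0⊕0 = 0
s4: b4⊕b5⊕b6⊕b7⊕b12⊕b13⊕b14⊕b15 = 0⊕1⊕1⊕1⊕1⊕0⊕0⊕0 = 0
s8: b8⊕b9⊕b10⊕b11⊕b12⊕b13⊕b14⊕b15 = 1⊕1⊕1⊕1⊕1⊕0⊕0⊕0 = 1
Syndrome (s8...s1) = 1000 → position 8.

8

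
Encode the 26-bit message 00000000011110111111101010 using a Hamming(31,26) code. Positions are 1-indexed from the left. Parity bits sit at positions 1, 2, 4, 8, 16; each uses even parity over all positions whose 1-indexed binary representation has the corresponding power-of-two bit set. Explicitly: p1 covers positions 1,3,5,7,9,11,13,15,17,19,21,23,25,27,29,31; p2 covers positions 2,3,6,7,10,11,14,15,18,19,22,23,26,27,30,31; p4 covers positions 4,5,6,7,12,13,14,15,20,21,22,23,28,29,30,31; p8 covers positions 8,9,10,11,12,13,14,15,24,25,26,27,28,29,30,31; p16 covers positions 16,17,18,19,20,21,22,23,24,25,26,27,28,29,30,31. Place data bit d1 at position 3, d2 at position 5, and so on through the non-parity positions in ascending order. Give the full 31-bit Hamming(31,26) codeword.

1100000100000111110111111101010

Place data bits at non-power-of-two positions: b3=0, b5=0, b6=0, b7=0, b9=0, b10=0, b11=0, b12=0, b13=0, b14=1, b15=1, b17=1, b18=1, b19=0, b20=1, b21=1, b22=1, b23=1, b24=1, b25=1, b26=1, b27=0, b28=1, b29=0, b30=1, b31=0.
p1 = XOR of data positions {3,5,7,9,11,13,15,17,19,21,23,25,27,29,31} = 0⊕0⊕0⊕0⊕0⊕0⊕1⊕1⊕0⊕1⊕1⊕1⊕0⊕0⊕0 = 1
p2 = XOR of data positions {3,6,7,10,11,14,15,18,19,22,23,26,27,30,31} = 0⊕0⊕0⊕0⊕0⊕1⊕1⊕1⊕0⊕1⊕1⊕1⊕0⊕1⊕0 = 1
p4 = XOR of data positions {5,6,7,12,13,14,15,20,21,22,23,28,29,30,31} = 0⊕0⊕0⊕0⊕0⊕1⊕1⊕1⊕1⊕1⊕1⊕1⊕0⊕1⊕0 = 0
p8 = XOR of data positions {9,10,11,12,13,14,15,24,25,26,27,28,29,30,31} = 0⊕0⊕0⊕0⊕0⊕1⊕1⊕1⊕1⊕1⊕0⊕1⊕0⊕1⊕0 = 1
p16 = XOR of data positions {17,18,19,20,21,22,23,24,25,26,27,28,29,30,31} = 1⊕1⊕0⊕1⊕1⊕1⊕1⊕1⊕1⊕1⊕0⊕1⊕0⊕1⊕0 = 1
Codeword b1..b31 = 1100000100000111110111111101010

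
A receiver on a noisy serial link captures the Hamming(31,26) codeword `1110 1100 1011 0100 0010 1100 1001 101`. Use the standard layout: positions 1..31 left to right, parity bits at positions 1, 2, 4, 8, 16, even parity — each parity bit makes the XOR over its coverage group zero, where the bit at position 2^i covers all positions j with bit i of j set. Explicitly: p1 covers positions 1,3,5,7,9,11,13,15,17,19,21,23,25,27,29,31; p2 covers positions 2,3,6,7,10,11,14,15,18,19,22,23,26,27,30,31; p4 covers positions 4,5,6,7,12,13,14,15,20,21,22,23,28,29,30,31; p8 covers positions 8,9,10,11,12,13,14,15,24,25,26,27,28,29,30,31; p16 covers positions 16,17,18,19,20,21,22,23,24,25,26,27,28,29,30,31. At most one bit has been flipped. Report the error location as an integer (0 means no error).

s1: b1⊕b3⊕b5⊕b7⊕b9⊕b11⊕b13⊕b15⊕b17⊕b19⊕b21⊕b23⊕b25⊕b27⊕b29⊕b31 = 1⊕1⊕1⊕0⊕1⊕1⊕0⊕0⊕0⊕1⊕1⊕0⊕1⊕0⊕1⊕1 = 0
s2: b2⊕b3⊕b6⊕b7⊕b10⊕b11⊕b14⊕b15⊕b18⊕b19⊕b22⊕b23⊕b26⊕b27⊕b30⊕b31 = 1⊕1⊕1⊕0⊕0⊕1⊕1⊕0⊕0⊕1⊕1⊕0⊕0⊕0⊕0⊕1 = 0
s4: b4⊕b5⊕b6⊕b7⊕b12⊕b13⊕b14⊕b15⊕b20⊕b21⊕b22⊕b23⊕b28⊕b29⊕b30⊕b31 = 0⊕1⊕1⊕0⊕1⊕0⊕1⊕0⊕0⊕1⊕1⊕0⊕1⊕1⊕0⊕1 = 1
s8: b8⊕b9⊕b10⊕b11⊕b12⊕b13⊕b14⊕b15⊕b24⊕b25⊕b26⊕b27⊕b28⊕b29⊕b30⊕b31 = 0⊕1⊕0⊕1⊕1⊕0⊕1⊕0⊕0⊕1⊕0⊕0⊕1⊕1⊕0⊕1 = 0
s16: b16⊕b17⊕b18⊕b19⊕b20⊕b21⊕b22⊕b23⊕b24⊕b25⊕b26⊕b27⊕b28⊕b29⊕b30⊕b31 = 0⊕0⊕0⊕1⊕0⊕1⊕1⊕0⊕0⊕1⊕0⊕0⊕1⊕1⊕0⊕1 = 1
Syndrome (s16...s1) = 10100 → position 20.

20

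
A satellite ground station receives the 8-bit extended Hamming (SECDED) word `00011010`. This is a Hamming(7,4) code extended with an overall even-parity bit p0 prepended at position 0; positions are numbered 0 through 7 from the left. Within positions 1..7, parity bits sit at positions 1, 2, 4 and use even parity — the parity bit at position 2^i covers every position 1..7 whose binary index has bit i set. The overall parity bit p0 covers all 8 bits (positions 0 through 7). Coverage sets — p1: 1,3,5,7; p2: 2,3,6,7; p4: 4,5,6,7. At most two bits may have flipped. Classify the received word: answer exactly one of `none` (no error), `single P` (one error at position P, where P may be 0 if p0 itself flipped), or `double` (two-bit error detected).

s1: b1⊕b3⊕b5⊕b7 = 0⊕1⊕0⊕0 = 1
s2: b2⊕b3⊕b6⊕b7 = 0⊕1⊕1⊕0 = 0
s4: b4⊕b5⊕b6⊕b7 = 1⊕0⊕1⊕0 = 0
Syndrome (s4...s1) = 001 → position 1.
Overall parity (XOR of all 8 bits, including p0): 0⊕0⊕0⊕1⊕1⊕0⊕1⊕0 = 1
Overall=1, syndrome position=1 → single-bit error at position 1.

single 1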